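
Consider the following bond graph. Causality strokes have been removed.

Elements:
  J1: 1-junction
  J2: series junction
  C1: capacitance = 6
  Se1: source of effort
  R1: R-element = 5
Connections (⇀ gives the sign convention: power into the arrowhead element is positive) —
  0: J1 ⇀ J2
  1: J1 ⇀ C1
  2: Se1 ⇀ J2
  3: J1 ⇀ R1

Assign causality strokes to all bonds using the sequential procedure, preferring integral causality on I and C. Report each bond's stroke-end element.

b2 stroke→J2  (Se1: effort source, stroke at far end)
b0 stroke→J1  (J2 needs exactly one f-in)
b1 stroke→J1  (prefer integral on C1)
b3 stroke→R1  (J1 needs exactly one f-in)

bond 0 stroke→J1
bond 1 stroke→J1
bond 2 stroke→J2
bond 3 stroke→R1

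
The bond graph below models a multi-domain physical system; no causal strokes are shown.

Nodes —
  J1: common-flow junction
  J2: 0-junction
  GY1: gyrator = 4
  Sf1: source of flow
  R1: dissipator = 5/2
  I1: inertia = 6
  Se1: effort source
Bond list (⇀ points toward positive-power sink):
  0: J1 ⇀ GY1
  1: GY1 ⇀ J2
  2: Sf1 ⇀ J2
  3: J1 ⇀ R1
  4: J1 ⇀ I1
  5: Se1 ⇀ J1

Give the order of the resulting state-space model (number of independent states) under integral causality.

1  (I1 all integral)

bond 2 stroke at Sf1  (Sf1: flow source, stroke at near end)
bond 5 stroke at J1  (source Se1 imposes e)
bond 1 stroke at J2  (J2 needs exactly one e-in)
bond 0 stroke at J1  (through GY1, causality inverts; strokes same side of GY1)
bond 4 stroke at I1  (I1 integral (f out))
bond 3 stroke at J1  (1-jn J1 has f-setter on 4)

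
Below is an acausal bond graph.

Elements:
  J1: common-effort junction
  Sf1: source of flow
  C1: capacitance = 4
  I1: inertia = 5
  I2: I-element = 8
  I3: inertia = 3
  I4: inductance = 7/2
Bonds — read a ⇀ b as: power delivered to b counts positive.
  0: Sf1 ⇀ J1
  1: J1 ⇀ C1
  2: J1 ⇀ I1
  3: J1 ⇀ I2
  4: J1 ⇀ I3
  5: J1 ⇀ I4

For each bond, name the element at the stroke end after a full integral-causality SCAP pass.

bond 0 stroke→Sf1  (source Sf1 imposes f)
bond 1 stroke→J1  (C1 integral (e out))
bond 2 stroke→I1  (0-jn J1 has e-setter on 1)
bond 3 stroke→I2  (0-jn J1 has e-setter on 1)
bond 4 stroke→I3  (J1 effort already set via bond 1)
bond 5 stroke→I4  (J1: bond 1 brought effort, rest push out)

b0 stroke→Sf1
b1 stroke→J1
b2 stroke→I1
b3 stroke→I2
b4 stroke→I3
b5 stroke→I4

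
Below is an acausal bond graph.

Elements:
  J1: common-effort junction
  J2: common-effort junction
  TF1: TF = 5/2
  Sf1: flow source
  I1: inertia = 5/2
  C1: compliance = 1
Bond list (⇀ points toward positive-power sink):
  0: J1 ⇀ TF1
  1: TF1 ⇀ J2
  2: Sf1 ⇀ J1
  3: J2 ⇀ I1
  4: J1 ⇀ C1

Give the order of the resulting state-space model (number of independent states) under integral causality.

β2 stroke→Sf1  (source Sf1 imposes f)
β3 stroke→I1  (I1: I, integral causality)
β1 stroke→J2  (J2: last free bond brings effort in)
β0 stroke→TF1  (through TF1, causality passes straight; one stroke at TF1)
β4 stroke→J1  (J1 needs exactly one e-in)

2  (C1, I1 all integral)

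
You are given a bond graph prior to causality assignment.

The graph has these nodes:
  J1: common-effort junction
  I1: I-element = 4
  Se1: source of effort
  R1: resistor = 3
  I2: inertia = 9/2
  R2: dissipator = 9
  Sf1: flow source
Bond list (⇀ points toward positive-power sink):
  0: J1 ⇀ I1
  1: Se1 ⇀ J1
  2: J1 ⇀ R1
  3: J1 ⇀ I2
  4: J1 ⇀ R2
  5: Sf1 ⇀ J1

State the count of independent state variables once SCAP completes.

2  (I1, I2 all integral)

β1 |J1  (Se1 (Se) sets effort on bond)
β5 |Sf1  (Sf1: flow source, stroke at near end)
β0 |I1  (common-e at J1 fixed by 1)
β2 |R1  (0-jn J1 has e-setter on 1)
β3 |I2  (J1: bond 1 brought effort, rest push out)
β4 |R2  (0-jn J1 has e-setter on 1)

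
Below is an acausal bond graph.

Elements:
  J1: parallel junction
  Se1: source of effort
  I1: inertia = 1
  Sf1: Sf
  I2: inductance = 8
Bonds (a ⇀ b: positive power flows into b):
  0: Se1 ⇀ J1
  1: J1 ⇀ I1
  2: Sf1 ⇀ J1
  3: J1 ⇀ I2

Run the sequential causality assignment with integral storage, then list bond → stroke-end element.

bond 0 stroke→J1
bond 1 stroke→I1
bond 2 stroke→Sf1
bond 3 stroke→I2

bond 0 stroke→J1  (Se1: effort source, stroke at far end)
bond 2 stroke→Sf1  (Sf1: flow source, stroke at near end)
bond 1 stroke→I1  (0-jn J1 has e-setter on 0)
bond 3 stroke→I2  (J1 effort already set via bond 0)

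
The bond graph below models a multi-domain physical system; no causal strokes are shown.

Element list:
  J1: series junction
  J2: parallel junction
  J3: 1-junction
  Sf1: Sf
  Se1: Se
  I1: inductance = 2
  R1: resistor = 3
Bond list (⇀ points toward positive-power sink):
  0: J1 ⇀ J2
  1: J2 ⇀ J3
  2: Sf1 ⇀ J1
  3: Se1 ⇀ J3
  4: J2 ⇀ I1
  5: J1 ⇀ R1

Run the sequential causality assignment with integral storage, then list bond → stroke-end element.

#0 stroke at J1
#1 stroke at J2
#2 stroke at Sf1
#3 stroke at J3
#4 stroke at I1
#5 stroke at J1

#2 stroke at Sf1  (Sf1 (Sf) sets flow on bond)
#3 stroke at J3  (Se1 fixes effort; stroke away)
#0 stroke at J1  (J1 flow already set via bond 2)
#5 stroke at J1  (common-f at J1 fixed by 2)
#1 stroke at J2  (only one flow-in slot at J3)
#4 stroke at I1  (J2 effort already set via bond 1)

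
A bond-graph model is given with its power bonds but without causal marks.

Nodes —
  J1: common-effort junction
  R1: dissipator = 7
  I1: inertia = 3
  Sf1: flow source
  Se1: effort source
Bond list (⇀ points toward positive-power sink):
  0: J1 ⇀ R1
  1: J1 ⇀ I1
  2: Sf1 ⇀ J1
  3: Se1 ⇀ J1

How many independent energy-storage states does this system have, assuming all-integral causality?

β2 stroke at Sf1  (Sf1 fixes flow; stroke at Sf1)
β3 stroke at J1  (Se1 fixes effort; stroke away)
β0 stroke at R1  (J1: bond 3 brought effort, rest push out)
β1 stroke at I1  (J1: bond 3 brought effort, rest push out)

1  (I1 all integral)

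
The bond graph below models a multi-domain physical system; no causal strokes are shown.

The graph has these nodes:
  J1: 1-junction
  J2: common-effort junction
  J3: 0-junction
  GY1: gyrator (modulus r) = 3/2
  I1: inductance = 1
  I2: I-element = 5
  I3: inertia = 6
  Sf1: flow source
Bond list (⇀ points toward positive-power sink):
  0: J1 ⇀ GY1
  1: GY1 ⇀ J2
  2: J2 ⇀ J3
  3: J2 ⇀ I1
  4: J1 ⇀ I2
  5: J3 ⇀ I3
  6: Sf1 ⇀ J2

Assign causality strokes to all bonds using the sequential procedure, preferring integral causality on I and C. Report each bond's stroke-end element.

b0 →J1
b1 →J2
b2 →J3
b3 →I1
b4 →I2
b5 →I3
b6 →Sf1

b6 |Sf1  (Sf1 fixes flow; stroke at Sf1)
b3 |I1  (I1 outputs flow p/I1)
b4 |I2  (prefer integral on I2)
b0 |J1  (common-f at J1 fixed by 4)
b1 |J2  (GY1 both-in/both-out from 0)
b2 |J3  (J2 effort already set via bond 1)
b5 |I3  (J3: bond 2 brought effort, rest push out)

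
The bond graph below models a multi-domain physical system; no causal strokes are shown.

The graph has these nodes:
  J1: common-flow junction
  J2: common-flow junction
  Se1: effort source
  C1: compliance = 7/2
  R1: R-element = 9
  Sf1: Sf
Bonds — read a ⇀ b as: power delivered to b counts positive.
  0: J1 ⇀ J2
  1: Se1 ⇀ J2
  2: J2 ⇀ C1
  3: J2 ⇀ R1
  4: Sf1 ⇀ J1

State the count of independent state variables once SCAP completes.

#1 stroke at J2  (Se1: effort source, stroke at far end)
#4 stroke at Sf1  (Sf1: flow source, stroke at near end)
#0 stroke at J1  (common-f at J1 fixed by 4)
#2 stroke at J2  (J2 flow already set via bond 0)
#3 stroke at J2  (1-jn J2 has f-setter on 0)

1  (C1 all integral)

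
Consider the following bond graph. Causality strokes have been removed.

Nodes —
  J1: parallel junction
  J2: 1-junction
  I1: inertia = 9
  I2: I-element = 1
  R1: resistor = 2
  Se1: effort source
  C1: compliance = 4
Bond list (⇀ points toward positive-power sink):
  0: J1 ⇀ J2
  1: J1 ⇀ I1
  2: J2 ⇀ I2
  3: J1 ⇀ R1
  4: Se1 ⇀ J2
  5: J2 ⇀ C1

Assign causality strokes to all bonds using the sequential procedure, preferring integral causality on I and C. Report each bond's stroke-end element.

bond 0 →J2
bond 1 →I1
bond 2 →I2
bond 3 →J1
bond 4 →J2
bond 5 →J2

#4 |J2  (Se1 (Se) sets effort on bond)
#1 |I1  (prefer integral on I1)
#2 |I2  (I2 outputs flow p/I2)
#0 |J2  (J2 flow already set via bond 2)
#5 |J2  (1-jn J2 has f-setter on 2)
#3 |J1  (only one effort-in slot at J1)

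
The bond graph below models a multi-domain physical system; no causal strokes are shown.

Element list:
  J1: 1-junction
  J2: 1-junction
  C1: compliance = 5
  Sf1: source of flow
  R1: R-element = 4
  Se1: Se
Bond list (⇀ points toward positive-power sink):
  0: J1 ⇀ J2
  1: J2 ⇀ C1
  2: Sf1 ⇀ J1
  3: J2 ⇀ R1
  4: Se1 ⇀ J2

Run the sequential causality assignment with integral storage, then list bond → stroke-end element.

bond 2 →Sf1  (Sf1 (Sf) sets flow on bond)
bond 4 →J2  (source Se1 imposes e)
bond 0 →J1  (common-f at J1 fixed by 2)
bond 1 →J2  (common-f at J2 fixed by 0)
bond 3 →J2  (common-f at J2 fixed by 0)

#0 stroke→J1
#1 stroke→J2
#2 stroke→Sf1
#3 stroke→J2
#4 stroke→J2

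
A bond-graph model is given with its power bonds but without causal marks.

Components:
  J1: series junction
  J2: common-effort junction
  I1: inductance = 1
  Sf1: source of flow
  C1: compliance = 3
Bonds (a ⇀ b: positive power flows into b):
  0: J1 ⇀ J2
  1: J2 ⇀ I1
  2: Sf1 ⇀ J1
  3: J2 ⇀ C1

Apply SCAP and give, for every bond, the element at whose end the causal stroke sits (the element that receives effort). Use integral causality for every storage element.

bond 2 stroke→Sf1  (Sf1: flow source, stroke at near end)
bond 0 stroke→J1  (J1: bond 2 brought flow, rest push out)
bond 1 stroke→I1  (I1: I, integral causality)
bond 3 stroke→J2  (closing 0-jn rule on J2)

bond 0 stroke→J1
bond 1 stroke→I1
bond 2 stroke→Sf1
bond 3 stroke→J2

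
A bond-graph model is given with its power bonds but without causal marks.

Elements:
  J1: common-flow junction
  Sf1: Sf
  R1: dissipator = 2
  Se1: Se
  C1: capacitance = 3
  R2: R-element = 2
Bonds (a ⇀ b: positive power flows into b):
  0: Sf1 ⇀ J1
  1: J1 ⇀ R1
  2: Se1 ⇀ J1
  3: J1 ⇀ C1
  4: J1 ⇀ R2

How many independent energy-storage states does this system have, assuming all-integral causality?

1  (C1 all integral)

β0 stroke→Sf1  (source Sf1 imposes f)
β2 stroke→J1  (Se1 fixes effort; stroke away)
β1 stroke→J1  (1-jn J1 has f-setter on 0)
β3 stroke→J1  (J1 flow already set via bond 0)
β4 stroke→J1  (J1: bond 0 brought flow, rest push out)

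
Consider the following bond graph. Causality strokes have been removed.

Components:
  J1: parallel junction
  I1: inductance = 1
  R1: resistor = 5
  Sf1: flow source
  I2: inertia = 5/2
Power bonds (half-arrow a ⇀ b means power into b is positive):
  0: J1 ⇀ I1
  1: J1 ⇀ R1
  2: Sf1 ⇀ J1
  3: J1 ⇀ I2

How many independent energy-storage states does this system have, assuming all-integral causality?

β2 |Sf1  (Sf1 (Sf) sets flow on bond)
β0 |I1  (I1 integral (f out))
β3 |I2  (I2 outputs flow p/I2)
β1 |J1  (closing 0-jn rule on J1)

2  (I1, I2 all integral)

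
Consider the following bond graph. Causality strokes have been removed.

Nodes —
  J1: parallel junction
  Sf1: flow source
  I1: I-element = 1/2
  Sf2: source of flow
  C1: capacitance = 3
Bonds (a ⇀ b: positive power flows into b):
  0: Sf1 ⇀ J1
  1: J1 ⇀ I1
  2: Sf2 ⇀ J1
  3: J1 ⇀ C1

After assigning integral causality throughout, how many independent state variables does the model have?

β0 →Sf1  (Sf1: flow source, stroke at near end)
β2 →Sf2  (Sf2 fixes flow; stroke at Sf2)
β1 →I1  (I1: I, integral causality)
β3 →J1  (J1: last free bond brings effort in)

2  (C1, I1 all integral)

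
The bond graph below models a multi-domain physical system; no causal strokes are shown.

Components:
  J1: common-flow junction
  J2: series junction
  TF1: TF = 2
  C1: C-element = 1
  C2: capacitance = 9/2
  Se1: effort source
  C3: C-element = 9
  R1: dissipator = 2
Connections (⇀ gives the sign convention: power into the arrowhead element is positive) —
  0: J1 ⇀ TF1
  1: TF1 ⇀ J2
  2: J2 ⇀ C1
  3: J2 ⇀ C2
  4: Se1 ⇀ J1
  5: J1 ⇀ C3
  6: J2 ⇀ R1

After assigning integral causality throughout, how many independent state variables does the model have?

3  (C1, C2, C3 all integral)

b4 stroke at J1  (Se1 fixes effort; stroke away)
b2 stroke at J2  (C1 outputs effort q/C1)
b3 stroke at J2  (C2 integral (e out))
b5 stroke at J1  (C3: C, integral causality)
b0 stroke at TF1  (closing 1-jn rule on J1)
b1 stroke at J2  (TF1 one-in-one-out from 0)
b6 stroke at R1  (only one flow-in slot at J2)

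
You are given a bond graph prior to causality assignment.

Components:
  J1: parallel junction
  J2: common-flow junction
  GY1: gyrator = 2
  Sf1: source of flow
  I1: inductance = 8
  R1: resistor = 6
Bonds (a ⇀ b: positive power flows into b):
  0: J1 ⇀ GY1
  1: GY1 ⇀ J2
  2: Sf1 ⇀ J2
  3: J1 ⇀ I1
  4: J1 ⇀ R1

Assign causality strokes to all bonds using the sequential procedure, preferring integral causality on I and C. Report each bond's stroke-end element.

bond 0 →J1
bond 1 →J2
bond 2 →Sf1
bond 3 →I1
bond 4 →R1

β2 →Sf1  (Sf1 fixes flow; stroke at Sf1)
β1 →J2  (1-jn J2 has f-setter on 2)
β0 →J1  (GY GY1: same side as bond 1)
β3 →I1  (common-e at J1 fixed by 0)
β4 →R1  (common-e at J1 fixed by 0)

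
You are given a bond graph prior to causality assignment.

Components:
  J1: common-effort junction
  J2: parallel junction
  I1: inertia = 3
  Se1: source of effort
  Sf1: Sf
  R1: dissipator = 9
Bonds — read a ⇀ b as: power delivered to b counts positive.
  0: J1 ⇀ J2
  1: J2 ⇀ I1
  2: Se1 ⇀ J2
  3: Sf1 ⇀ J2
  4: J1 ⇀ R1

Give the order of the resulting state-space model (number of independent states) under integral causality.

1  (I1 all integral)

bond 2 stroke→J2  (Se1 fixes effort; stroke away)
bond 3 stroke→Sf1  (Sf1 (Sf) sets flow on bond)
bond 0 stroke→J1  (J2: bond 2 brought effort, rest push out)
bond 1 stroke→I1  (0-jn J2 has e-setter on 2)
bond 4 stroke→R1  (common-e at J1 fixed by 0)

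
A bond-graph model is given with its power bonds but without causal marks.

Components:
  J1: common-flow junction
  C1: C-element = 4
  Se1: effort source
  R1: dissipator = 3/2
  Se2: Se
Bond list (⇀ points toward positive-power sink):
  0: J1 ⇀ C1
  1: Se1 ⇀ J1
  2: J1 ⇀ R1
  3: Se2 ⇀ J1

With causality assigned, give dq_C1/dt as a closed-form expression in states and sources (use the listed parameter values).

bond 1 stroke→J1  (Se1 (Se) sets effort on bond)
bond 3 stroke→J1  (source Se2 imposes e)
bond 0 stroke→J1  (prefer integral on C1)
bond 2 stroke→R1  (closing 1-jn rule on J1)

dq_C1/dt = 2*E_Se1/3 + 2*E_Se2/3 - q_C1/6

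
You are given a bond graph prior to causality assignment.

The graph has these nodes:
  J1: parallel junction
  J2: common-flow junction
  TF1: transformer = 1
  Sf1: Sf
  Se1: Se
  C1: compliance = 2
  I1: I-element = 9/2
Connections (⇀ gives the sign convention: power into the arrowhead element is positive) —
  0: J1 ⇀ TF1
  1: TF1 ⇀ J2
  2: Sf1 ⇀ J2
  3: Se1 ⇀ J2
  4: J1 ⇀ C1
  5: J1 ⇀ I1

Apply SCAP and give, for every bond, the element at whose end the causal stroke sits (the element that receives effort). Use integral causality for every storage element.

b2 →Sf1  (Sf1: flow source, stroke at near end)
b3 →J2  (source Se1 imposes e)
b1 →J2  (common-f at J2 fixed by 2)
b0 →TF1  (TF1 one-in-one-out from 1)
b4 →J1  (C1 outputs effort q/C1)
b5 →I1  (common-e at J1 fixed by 4)

bond 0 stroke→TF1
bond 1 stroke→J2
bond 2 stroke→Sf1
bond 3 stroke→J2
bond 4 stroke→J1
bond 5 stroke→I1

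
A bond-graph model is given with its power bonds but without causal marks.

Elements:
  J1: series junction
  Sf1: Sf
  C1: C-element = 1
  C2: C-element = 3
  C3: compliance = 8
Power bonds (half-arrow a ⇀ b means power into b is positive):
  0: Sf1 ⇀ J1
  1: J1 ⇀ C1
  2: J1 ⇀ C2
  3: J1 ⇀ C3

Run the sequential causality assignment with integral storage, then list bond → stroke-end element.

#0 stroke→Sf1  (Sf1 (Sf) sets flow on bond)
#1 stroke→J1  (1-jn J1 has f-setter on 0)
#2 stroke→J1  (J1 flow already set via bond 0)
#3 stroke→J1  (J1: bond 0 brought flow, rest push out)

bond 0 stroke→Sf1
bond 1 stroke→J1
bond 2 stroke→J1
bond 3 stroke→J1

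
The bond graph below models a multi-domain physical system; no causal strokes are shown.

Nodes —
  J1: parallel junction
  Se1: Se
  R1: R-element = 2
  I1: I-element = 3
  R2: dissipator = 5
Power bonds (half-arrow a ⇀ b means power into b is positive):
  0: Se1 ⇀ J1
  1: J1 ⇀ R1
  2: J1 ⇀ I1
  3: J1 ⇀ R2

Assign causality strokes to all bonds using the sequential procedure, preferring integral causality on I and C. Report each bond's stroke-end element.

#0 →J1  (source Se1 imposes e)
#1 →R1  (J1: bond 0 brought effort, rest push out)
#2 →I1  (0-jn J1 has e-setter on 0)
#3 →R2  (J1 effort already set via bond 0)

#0 stroke at J1
#1 stroke at R1
#2 stroke at I1
#3 stroke at R2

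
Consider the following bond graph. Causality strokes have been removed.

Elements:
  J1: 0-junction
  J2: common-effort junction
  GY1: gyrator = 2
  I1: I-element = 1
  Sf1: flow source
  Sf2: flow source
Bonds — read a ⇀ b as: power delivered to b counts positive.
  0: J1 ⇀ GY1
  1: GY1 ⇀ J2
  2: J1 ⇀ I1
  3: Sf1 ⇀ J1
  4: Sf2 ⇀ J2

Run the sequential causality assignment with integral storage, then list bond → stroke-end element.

bond 0 stroke at J1
bond 1 stroke at J2
bond 2 stroke at I1
bond 3 stroke at Sf1
bond 4 stroke at Sf2

bond 3 |Sf1  (source Sf1 imposes f)
bond 4 |Sf2  (Sf2 fixes flow; stroke at Sf2)
bond 1 |J2  (J2 needs exactly one e-in)
bond 0 |J1  (through GY1, causality inverts; strokes same side of GY1)
bond 2 |I1  (common-e at J1 fixed by 0)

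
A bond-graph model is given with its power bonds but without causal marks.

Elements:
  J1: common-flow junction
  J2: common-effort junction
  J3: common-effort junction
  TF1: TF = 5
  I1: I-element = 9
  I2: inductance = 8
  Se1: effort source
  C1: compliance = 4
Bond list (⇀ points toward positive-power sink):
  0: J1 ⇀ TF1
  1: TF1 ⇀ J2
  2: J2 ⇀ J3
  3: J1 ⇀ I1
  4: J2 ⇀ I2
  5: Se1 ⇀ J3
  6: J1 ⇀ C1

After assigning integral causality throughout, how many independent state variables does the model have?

3  (C1, I1, I2 all integral)

#5 stroke at J3  (Se1 (Se) sets effort on bond)
#2 stroke at J2  (J3: bond 5 brought effort, rest push out)
#1 stroke at TF1  (common-e at J2 fixed by 2)
#4 stroke at I2  (J2 effort already set via bond 2)
#0 stroke at J1  (through TF1, causality passes straight; one stroke at TF1)
#3 stroke at I1  (I1 integral (f out))
#6 stroke at J1  (J1 flow already set via bond 3)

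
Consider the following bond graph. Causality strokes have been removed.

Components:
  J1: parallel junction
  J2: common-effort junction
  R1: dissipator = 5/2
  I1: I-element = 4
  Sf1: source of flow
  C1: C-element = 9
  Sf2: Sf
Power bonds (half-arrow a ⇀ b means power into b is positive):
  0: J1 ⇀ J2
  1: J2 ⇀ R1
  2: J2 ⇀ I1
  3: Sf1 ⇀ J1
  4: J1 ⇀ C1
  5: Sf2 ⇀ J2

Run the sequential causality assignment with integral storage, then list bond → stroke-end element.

#0 →J2
#1 →R1
#2 →I1
#3 →Sf1
#4 →J1
#5 →Sf2

b3 stroke at Sf1  (Sf1: flow source, stroke at near end)
b5 stroke at Sf2  (Sf2: flow source, stroke at near end)
b2 stroke at I1  (prefer integral on I1)
b4 stroke at J1  (C1 outputs effort q/C1)
b0 stroke at J2  (J1 effort already set via bond 4)
b1 stroke at R1  (J2: bond 0 brought effort, rest push out)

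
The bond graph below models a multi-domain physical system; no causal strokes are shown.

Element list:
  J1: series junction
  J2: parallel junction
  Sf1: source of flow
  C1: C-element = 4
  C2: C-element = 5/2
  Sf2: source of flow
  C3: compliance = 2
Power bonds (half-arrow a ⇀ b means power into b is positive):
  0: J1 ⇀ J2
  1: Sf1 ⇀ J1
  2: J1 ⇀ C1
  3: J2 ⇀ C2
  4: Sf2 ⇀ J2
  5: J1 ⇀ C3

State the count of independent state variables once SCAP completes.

b1 →Sf1  (Sf1 (Sf) sets flow on bond)
b4 →Sf2  (Sf2 fixes flow; stroke at Sf2)
b0 →J1  (J1 flow already set via bond 1)
b2 →J1  (1-jn J1 has f-setter on 1)
b5 →J1  (common-f at J1 fixed by 1)
b3 →J2  (J2 needs exactly one e-in)

3  (C1, C2, C3 all integral)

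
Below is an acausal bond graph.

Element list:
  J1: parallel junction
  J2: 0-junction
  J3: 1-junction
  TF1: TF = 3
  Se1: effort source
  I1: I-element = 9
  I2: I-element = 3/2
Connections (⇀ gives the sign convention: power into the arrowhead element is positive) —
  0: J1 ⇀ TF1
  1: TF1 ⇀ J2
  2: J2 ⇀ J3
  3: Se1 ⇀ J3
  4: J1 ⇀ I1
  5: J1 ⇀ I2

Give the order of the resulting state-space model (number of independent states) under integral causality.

b3 →J3  (Se1 fixes effort; stroke away)
b2 →J2  (closing 1-jn rule on J3)
b1 →TF1  (J2: bond 2 brought effort, rest push out)
b0 →J1  (TF TF1: opposite of bond 1)
b4 →I1  (J1 effort already set via bond 0)
b5 →I2  (common-e at J1 fixed by 0)

2  (I1, I2 all integral)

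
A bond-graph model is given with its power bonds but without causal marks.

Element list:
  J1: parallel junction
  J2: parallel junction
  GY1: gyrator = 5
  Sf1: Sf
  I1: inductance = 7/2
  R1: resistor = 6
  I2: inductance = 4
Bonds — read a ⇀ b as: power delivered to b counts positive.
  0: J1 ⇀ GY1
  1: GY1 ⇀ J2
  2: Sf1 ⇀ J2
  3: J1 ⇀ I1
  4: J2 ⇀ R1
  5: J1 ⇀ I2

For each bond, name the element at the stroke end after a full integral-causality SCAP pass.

#0 stroke at J1
#1 stroke at J2
#2 stroke at Sf1
#3 stroke at I1
#4 stroke at R1
#5 stroke at I2

b2 stroke→Sf1  (Sf1 fixes flow; stroke at Sf1)
b3 stroke→I1  (I1: I, integral causality)
b5 stroke→I2  (I2 integral (f out))
b0 stroke→J1  (only one effort-in slot at J1)
b1 stroke→J2  (GY1 both-in/both-out from 0)
b4 stroke→R1  (0-jn J2 has e-setter on 1)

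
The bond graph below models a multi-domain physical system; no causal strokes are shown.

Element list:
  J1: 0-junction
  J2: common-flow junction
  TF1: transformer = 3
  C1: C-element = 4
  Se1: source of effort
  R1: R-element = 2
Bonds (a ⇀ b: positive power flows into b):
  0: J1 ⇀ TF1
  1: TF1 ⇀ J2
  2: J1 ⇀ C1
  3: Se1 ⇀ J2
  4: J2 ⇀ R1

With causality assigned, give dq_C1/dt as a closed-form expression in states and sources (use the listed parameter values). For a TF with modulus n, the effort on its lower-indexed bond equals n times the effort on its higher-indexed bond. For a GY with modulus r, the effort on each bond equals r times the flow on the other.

dq_C1/dt = -E_Se1/6 - q_C1/72

#3 |J2  (source Se1 imposes e)
#2 |J1  (prefer integral on C1)
#0 |TF1  (common-e at J1 fixed by 2)
#1 |J2  (TF TF1: opposite of bond 0)
#4 |R1  (J2: last free bond brings flow in)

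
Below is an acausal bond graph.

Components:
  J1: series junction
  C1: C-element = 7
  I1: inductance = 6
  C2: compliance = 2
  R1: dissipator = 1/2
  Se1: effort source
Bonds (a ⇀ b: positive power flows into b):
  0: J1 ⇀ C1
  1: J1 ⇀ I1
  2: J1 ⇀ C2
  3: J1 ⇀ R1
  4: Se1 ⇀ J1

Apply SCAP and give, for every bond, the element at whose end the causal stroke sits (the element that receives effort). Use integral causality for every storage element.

β0 stroke at J1
β1 stroke at I1
β2 stroke at J1
β3 stroke at J1
β4 stroke at J1

#4 stroke→J1  (Se1 (Se) sets effort on bond)
#0 stroke→J1  (prefer integral on C1)
#1 stroke→I1  (I1 outputs flow p/I1)
#2 stroke→J1  (common-f at J1 fixed by 1)
#3 stroke→J1  (common-f at J1 fixed by 1)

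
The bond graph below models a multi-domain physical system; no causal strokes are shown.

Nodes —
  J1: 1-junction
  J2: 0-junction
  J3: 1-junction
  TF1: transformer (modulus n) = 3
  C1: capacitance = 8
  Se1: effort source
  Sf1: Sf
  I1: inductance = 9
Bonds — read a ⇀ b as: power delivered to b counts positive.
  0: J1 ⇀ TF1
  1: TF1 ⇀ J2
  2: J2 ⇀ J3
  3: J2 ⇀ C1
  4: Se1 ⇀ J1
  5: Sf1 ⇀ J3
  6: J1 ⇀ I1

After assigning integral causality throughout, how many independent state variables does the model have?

b4 stroke→J1  (Se1: effort source, stroke at far end)
b5 stroke→Sf1  (Sf1: flow source, stroke at near end)
b2 stroke→J3  (common-f at J3 fixed by 5)
b3 stroke→J2  (C1: C, integral causality)
b1 stroke→TF1  (J2 effort already set via bond 3)
b0 stroke→J1  (TF TF1: opposite of bond 1)
b6 stroke→I1  (J1 needs exactly one f-in)

2  (C1, I1 all integral)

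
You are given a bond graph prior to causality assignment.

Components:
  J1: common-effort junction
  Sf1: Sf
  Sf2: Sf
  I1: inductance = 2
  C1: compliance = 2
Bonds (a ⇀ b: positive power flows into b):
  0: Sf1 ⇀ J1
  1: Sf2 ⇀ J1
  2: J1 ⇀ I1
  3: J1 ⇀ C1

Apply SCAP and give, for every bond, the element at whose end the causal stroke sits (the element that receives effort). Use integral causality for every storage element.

bond 0 stroke at Sf1
bond 1 stroke at Sf2
bond 2 stroke at I1
bond 3 stroke at J1

b0 stroke→Sf1  (Sf1: flow source, stroke at near end)
b1 stroke→Sf2  (Sf2: flow source, stroke at near end)
b2 stroke→I1  (prefer integral on I1)
b3 stroke→J1  (closing 0-jn rule on J1)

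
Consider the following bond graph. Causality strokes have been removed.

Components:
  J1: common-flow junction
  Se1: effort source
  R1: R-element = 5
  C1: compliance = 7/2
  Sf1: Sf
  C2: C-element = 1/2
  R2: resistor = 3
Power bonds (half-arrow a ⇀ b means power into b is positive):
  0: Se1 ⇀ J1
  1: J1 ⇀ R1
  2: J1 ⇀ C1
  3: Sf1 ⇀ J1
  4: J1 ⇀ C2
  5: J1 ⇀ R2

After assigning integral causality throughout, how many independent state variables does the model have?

b0 stroke→J1  (source Se1 imposes e)
b3 stroke→Sf1  (source Sf1 imposes f)
b1 stroke→J1  (J1 flow already set via bond 3)
b2 stroke→J1  (common-f at J1 fixed by 3)
b4 stroke→J1  (J1: bond 3 brought flow, rest push out)
b5 stroke→J1  (common-f at J1 fixed by 3)

2  (C1, C2 all integral)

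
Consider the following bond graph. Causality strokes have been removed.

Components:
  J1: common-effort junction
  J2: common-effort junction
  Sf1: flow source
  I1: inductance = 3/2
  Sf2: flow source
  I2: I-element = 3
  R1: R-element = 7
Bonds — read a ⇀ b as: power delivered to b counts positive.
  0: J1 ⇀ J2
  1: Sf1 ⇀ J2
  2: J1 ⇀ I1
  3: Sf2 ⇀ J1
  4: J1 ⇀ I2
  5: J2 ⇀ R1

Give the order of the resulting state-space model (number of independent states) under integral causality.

2  (I1, I2 all integral)

β1 →Sf1  (Sf1 (Sf) sets flow on bond)
β3 →Sf2  (source Sf2 imposes f)
β2 →I1  (I1 outputs flow p/I1)
β4 →I2  (I2 integral (f out))
β0 →J1  (J1: last free bond brings effort in)
β5 →J2  (only one effort-in slot at J2)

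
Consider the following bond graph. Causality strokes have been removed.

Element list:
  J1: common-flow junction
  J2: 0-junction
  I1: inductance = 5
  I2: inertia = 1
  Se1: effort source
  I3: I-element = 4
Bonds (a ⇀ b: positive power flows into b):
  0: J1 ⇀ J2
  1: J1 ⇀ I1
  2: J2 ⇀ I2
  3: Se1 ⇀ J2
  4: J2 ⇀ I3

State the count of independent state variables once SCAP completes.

3  (I1, I2, I3 all integral)

β3 →J2  (source Se1 imposes e)
β0 →J1  (common-e at J2 fixed by 3)
β2 →I2  (0-jn J2 has e-setter on 3)
β4 →I3  (common-e at J2 fixed by 3)
β1 →I1  (closing 1-jn rule on J1)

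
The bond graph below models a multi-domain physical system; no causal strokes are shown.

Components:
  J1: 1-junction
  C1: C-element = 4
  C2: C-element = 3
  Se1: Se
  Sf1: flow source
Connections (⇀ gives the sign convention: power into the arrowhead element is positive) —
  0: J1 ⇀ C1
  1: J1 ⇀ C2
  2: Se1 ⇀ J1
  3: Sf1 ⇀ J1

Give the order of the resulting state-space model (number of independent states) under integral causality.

#2 stroke at J1  (source Se1 imposes e)
#3 stroke at Sf1  (Sf1 fixes flow; stroke at Sf1)
#0 stroke at J1  (J1: bond 3 brought flow, rest push out)
#1 stroke at J1  (J1 flow already set via bond 3)

2  (C1, C2 all integral)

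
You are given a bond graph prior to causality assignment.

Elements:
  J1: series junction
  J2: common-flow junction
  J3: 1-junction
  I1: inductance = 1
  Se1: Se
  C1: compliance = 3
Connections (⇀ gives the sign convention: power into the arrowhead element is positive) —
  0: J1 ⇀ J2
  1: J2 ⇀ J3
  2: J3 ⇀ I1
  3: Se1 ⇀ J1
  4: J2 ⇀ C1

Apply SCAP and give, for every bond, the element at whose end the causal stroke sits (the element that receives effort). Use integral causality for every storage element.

#3 →J1  (Se1: effort source, stroke at far end)
#0 →J2  (J1: last free bond brings flow in)
#2 →I1  (I1 integral (f out))
#1 →J3  (J3: bond 2 brought flow, rest push out)
#4 →J2  (J2: bond 1 brought flow, rest push out)

b0 |J2
b1 |J3
b2 |I1
b3 |J1
b4 |J2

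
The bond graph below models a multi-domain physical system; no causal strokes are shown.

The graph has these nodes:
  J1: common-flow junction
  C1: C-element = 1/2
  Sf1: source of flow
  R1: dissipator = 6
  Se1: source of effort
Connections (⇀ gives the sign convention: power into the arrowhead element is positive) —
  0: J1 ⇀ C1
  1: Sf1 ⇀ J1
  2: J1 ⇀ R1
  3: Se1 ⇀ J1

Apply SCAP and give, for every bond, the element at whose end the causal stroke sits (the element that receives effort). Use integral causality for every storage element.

b0 |J1
b1 |Sf1
b2 |J1
b3 |J1

bond 1 →Sf1  (Sf1 fixes flow; stroke at Sf1)
bond 3 →J1  (Se1 fixes effort; stroke away)
bond 0 →J1  (common-f at J1 fixed by 1)
bond 2 →J1  (J1: bond 1 brought flow, rest push out)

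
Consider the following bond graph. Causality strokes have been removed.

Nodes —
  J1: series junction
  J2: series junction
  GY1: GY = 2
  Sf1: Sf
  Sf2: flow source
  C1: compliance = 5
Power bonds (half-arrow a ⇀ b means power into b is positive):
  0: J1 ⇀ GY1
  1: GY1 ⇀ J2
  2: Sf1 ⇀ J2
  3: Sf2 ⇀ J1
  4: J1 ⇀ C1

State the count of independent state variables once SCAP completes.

β2 stroke at Sf1  (Sf1: flow source, stroke at near end)
β3 stroke at Sf2  (Sf2: flow source, stroke at near end)
β0 stroke at J1  (1-jn J1 has f-setter on 3)
β4 stroke at J1  (J1 flow already set via bond 3)
β1 stroke at J2  (1-jn J2 has f-setter on 2)

1  (C1 all integral)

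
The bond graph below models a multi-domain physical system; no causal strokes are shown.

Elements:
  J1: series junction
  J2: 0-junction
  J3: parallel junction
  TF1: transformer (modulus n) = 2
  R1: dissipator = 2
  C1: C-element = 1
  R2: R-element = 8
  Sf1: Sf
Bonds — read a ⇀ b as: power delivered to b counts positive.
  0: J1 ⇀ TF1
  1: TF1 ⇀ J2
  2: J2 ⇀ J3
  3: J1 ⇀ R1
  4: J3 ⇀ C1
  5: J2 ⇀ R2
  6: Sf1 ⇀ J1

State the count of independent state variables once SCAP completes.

b6 →Sf1  (Sf1 fixes flow; stroke at Sf1)
b0 →J1  (J1: bond 6 brought flow, rest push out)
b3 →J1  (common-f at J1 fixed by 6)
b1 →TF1  (through TF1, causality passes straight; one stroke at TF1)
b4 →J3  (C1: C, integral causality)
b2 →J2  (common-e at J3 fixed by 4)
b5 →R2  (0-jn J2 has e-setter on 2)

1  (C1 all integral)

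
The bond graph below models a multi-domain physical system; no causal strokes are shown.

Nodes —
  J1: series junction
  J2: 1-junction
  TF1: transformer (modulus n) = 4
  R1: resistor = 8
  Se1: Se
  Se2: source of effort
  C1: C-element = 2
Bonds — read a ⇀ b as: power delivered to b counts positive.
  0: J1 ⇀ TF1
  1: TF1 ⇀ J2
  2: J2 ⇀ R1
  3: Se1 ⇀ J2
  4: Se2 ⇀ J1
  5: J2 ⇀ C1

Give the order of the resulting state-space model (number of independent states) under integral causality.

b3 stroke at J2  (source Se1 imposes e)
b4 stroke at J1  (source Se2 imposes e)
b0 stroke at TF1  (J1: last free bond brings flow in)
b1 stroke at J2  (TF1: transformer flips bond 0)
b5 stroke at J2  (C1 outputs effort q/C1)
b2 stroke at R1  (closing 1-jn rule on J2)

1  (C1 all integral)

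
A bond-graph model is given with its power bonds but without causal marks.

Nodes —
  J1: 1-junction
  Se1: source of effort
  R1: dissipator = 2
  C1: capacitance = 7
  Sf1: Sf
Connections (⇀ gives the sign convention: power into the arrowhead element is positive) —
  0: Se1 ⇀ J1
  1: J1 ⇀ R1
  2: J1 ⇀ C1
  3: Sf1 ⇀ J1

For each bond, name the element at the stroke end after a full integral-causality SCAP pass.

bond 0 stroke at J1  (source Se1 imposes e)
bond 3 stroke at Sf1  (Sf1: flow source, stroke at near end)
bond 1 stroke at J1  (J1 flow already set via bond 3)
bond 2 stroke at J1  (1-jn J1 has f-setter on 3)

#0 stroke at J1
#1 stroke at J1
#2 stroke at J1
#3 stroke at Sf1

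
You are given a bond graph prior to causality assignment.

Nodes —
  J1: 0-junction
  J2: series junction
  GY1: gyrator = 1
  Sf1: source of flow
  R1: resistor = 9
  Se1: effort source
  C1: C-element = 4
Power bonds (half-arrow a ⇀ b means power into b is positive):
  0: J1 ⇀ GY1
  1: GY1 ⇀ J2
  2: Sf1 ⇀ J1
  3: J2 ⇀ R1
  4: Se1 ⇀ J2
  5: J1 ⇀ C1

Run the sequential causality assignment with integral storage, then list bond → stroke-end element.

bond 2 stroke at Sf1  (Sf1 fixes flow; stroke at Sf1)
bond 4 stroke at J2  (Se1 fixes effort; stroke away)
bond 5 stroke at J1  (C1 integral (e out))
bond 0 stroke at GY1  (J1: bond 5 brought effort, rest push out)
bond 1 stroke at GY1  (GY1: gyrator matches bond 0)
bond 3 stroke at J2  (common-f at J2 fixed by 1)

b0 →GY1
b1 →GY1
b2 →Sf1
b3 →J2
b4 →J2
b5 →J1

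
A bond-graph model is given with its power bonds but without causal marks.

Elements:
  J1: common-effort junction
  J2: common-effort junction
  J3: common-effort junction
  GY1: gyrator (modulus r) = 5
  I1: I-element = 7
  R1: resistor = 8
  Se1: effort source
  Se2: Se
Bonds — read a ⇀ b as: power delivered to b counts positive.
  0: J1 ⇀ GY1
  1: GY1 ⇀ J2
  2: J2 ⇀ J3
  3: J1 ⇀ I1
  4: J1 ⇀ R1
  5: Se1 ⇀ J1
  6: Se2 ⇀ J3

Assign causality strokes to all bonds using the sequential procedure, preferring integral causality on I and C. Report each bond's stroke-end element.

b0 →GY1
b1 →GY1
b2 →J2
b3 →I1
b4 →R1
b5 →J1
b6 →J3

bond 5 stroke at J1  (Se1: effort source, stroke at far end)
bond 6 stroke at J3  (source Se2 imposes e)
bond 0 stroke at GY1  (common-e at J1 fixed by 5)
bond 3 stroke at I1  (J1: bond 5 brought effort, rest push out)
bond 4 stroke at R1  (J1: bond 5 brought effort, rest push out)
bond 2 stroke at J2  (0-jn J3 has e-setter on 6)
bond 1 stroke at GY1  (through GY1, causality inverts; strokes same side of GY1)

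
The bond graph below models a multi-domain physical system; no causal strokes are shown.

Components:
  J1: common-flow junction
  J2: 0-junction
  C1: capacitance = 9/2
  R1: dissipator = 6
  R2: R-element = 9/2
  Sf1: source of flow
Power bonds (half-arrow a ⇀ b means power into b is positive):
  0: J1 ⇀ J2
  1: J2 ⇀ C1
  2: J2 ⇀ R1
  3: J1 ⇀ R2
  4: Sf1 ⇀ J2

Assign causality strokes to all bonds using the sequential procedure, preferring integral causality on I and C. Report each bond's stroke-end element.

#0 stroke→J1
#1 stroke→J2
#2 stroke→R1
#3 stroke→R2
#4 stroke→Sf1

bond 4 →Sf1  (Sf1: flow source, stroke at near end)
bond 1 →J2  (C1: C, integral causality)
bond 0 →J1  (J2: bond 1 brought effort, rest push out)
bond 2 →R1  (J2: bond 1 brought effort, rest push out)
bond 3 →R2  (closing 1-jn rule on J1)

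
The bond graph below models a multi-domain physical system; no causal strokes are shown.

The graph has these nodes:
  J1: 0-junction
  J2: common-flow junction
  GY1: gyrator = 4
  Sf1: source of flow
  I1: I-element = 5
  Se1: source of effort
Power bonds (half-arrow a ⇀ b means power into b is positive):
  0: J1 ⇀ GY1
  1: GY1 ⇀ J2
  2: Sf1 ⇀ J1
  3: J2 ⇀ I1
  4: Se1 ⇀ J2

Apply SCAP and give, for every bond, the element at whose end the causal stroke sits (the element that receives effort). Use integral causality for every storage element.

b0 |J1
b1 |J2
b2 |Sf1
b3 |I1
b4 |J2

#2 stroke at Sf1  (Sf1 (Sf) sets flow on bond)
#4 stroke at J2  (Se1 fixes effort; stroke away)
#0 stroke at J1  (only one effort-in slot at J1)
#1 stroke at J2  (GY GY1: same side as bond 0)
#3 stroke at I1  (closing 1-jn rule on J2)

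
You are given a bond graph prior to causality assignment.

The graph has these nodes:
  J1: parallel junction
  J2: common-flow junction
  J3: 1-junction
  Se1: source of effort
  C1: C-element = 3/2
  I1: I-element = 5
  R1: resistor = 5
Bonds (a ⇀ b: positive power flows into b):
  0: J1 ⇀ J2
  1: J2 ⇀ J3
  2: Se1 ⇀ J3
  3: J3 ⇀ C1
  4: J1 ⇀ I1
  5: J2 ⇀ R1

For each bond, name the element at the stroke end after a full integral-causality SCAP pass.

β2 |J3  (Se1 (Se) sets effort on bond)
β3 |J3  (prefer integral on C1)
β1 |J2  (only one flow-in slot at J3)
β4 |I1  (I1: I, integral causality)
β0 |J1  (closing 0-jn rule on J1)
β5 |J2  (J2: bond 0 brought flow, rest push out)

#0 |J1
#1 |J2
#2 |J3
#3 |J3
#4 |I1
#5 |J2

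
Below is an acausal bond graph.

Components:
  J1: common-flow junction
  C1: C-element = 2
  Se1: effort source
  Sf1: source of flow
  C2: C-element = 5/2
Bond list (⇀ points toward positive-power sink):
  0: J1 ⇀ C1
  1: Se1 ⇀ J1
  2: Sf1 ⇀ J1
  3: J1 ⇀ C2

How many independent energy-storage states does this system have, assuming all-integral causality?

2  (C1, C2 all integral)

b1 |J1  (source Se1 imposes e)
b2 |Sf1  (source Sf1 imposes f)
b0 |J1  (1-jn J1 has f-setter on 2)
b3 |J1  (1-jn J1 has f-setter on 2)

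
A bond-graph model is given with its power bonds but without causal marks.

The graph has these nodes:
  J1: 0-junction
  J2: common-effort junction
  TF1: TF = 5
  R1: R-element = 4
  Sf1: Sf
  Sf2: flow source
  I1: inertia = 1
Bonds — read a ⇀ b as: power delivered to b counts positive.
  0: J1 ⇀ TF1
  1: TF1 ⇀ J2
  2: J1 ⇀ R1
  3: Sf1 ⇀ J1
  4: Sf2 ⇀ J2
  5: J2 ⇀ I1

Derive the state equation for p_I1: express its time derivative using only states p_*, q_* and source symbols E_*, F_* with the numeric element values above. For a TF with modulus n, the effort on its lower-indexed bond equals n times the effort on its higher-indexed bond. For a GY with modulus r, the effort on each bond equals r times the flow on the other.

#3 stroke→Sf1  (Sf1: flow source, stroke at near end)
#4 stroke→Sf2  (Sf2 fixes flow; stroke at Sf2)
#5 stroke→I1  (I1 outputs flow p/I1)
#1 stroke→J2  (closing 0-jn rule on J2)
#0 stroke→TF1  (TF TF1: opposite of bond 1)
#2 stroke→J1  (closing 0-jn rule on J1)

dp_I1/dt = 4*F_Sf1/5 + 4*F_Sf2/25 - 4*p_I1/25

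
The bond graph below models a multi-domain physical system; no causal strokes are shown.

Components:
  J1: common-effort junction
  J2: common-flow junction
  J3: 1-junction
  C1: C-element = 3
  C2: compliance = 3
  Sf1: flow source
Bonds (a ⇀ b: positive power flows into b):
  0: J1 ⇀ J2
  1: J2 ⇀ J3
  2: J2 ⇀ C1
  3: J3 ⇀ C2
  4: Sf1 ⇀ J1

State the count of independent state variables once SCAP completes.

bond 4 →Sf1  (source Sf1 imposes f)
bond 0 →J1  (closing 0-jn rule on J1)
bond 1 →J2  (J2 flow already set via bond 0)
bond 2 →J2  (J2: bond 0 brought flow, rest push out)
bond 3 →J3  (J3: bond 1 brought flow, rest push out)

2  (C1, C2 all integral)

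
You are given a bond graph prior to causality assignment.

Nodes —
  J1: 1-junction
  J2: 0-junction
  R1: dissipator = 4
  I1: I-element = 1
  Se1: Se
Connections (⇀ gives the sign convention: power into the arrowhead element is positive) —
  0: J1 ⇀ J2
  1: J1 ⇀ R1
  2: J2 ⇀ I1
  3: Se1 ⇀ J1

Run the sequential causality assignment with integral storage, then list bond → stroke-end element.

b0 |J2
b1 |J1
b2 |I1
b3 |J1

b3 →J1  (Se1 (Se) sets effort on bond)
b2 →I1  (prefer integral on I1)
b0 →J2  (only one effort-in slot at J2)
b1 →J1  (J1 flow already set via bond 0)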